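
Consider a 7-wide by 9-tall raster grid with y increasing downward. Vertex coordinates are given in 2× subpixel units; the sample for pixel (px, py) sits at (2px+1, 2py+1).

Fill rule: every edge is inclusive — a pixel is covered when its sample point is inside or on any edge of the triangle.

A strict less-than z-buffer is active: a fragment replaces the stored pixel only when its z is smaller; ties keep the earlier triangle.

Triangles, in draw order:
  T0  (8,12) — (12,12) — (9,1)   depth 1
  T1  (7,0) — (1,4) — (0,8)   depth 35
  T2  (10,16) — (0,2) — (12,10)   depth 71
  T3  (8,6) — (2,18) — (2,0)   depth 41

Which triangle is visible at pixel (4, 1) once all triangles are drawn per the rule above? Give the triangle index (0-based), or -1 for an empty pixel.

T0:
  2·area = 44  (B↔C swapped to make it positive)
  edge (8, 12)→(9, 1): d=(1,-11) inclusive
  edge (9, 1)→(12, 12): d=(3,11) inclusive
  edge (12, 12)→(8, 12): d=(-4,0) inclusive
    (4,0)@(9, 1): e=[0,0,44] → #  [on edge]
    (5,0)@(11, 1): e=[22,-22,44] → ·
    (4,1)@(9, 3): e=[2,6,36] → #
    (5,1)@(11, 3): e=[24,-16,36] → ·
    (4,2)@(9, 5): e=[4,12,28] → #
    (5,2)@(11, 5): e=[26,-10,28] → ·
    (4,3)@(9, 7): e=[6,18,20] → #
    (5,3)@(11, 7): e=[28,-4,20] → ·
    (4,4)@(9, 9): e=[8,24,12] → #
    (5,4)@(11, 9): e=[30,2,12] → #
    (6,4)@(13, 9): e=[52,-20,12] → ·
    (4,5)@(9, 11): e=[10,30,4] → #
  covered (8 px):
    · · · · # · ·
    · · · · # · ·
    · · · · # · ·
    · · · · # · ·
    · · · · # # ·
    · · · · # # ·
    · · · · · · ·
    · · · · · · ·
    · · · · · · ·
T1:
  2·area = 20  (B↔C swapped to make it positive)
  edge (7, 0)→(0, 8): d=(-7,8) inclusive
  edge (0, 8)→(1, 4): d=(1,-4) inclusive
  edge (1, 4)→(7, 0): d=(6,-4) inclusive
    (1,1)@(3, 3): e=[11,7,2] → #
    (2,1)@(5, 3): e=[-5,15,10] → ·
    (0,2)@(1, 5): e=[13,1,6] → #
    (1,2)@(3, 5): e=[-3,9,14] → ·
    (0,3)@(1, 7): e=[-1,3,18] → ·
  covered (2 px):
    · · · · · · ·
    · # · · · · ·
    # · · · · · ·
    · · · · · · ·
    · · · · · · ·
    · · · · · · ·
    · · · · · · ·
    · · · · · · ·
    · · · · · · ·
T2:
  2·area = 88
  edge (10, 16)→(0, 2): d=(-10,-14) inclusive
  edge (0, 2)→(12, 10): d=(12,8) inclusive
  edge (12, 10)→(10, 16): d=(-2,6) inclusive
    (0,1)@(1, 3): e=[4,4,80] → #
    (1,1)@(3, 3): e=[32,-12,68] → ·
    (0,2)@(1, 5): e=[-16,28,76] → ·
    (1,2)@(3, 5): e=[12,12,64] → #
    (2,2)@(5, 5): e=[40,-4,52] → ·
    (1,3)@(3, 7): e=[-8,36,60] → ·
    (2,3)@(5, 7): e=[20,20,48] → #
    (3,3)@(7, 7): e=[48,4,36] → #
    (4,3)@(9, 7): e=[76,-12,24] → ·
    (6,3)@(13, 7): e=[132,-44,0] → ·  [on edge]
    (2,4)@(5, 9): e=[0,44,44] → #  [on edge]
    (4,4)@(9, 9): e=[56,12,20] → #
    (5,6)@(11, 13): e=[44,44,0] → #  [on edge]
  covered (12 px):
    · · · · · · ·
    # · · · · · ·
    · # · · · · ·
    · · # # · · ·
    · · # # # · ·
    · · · # # # ·
    · · · · # # ·
    · · · · · · ·
    · · · · · · ·
T3:
  2·area = 108
  edge (8, 6)→(2, 18): d=(-6,12) inclusive
  edge (2, 18)→(2, 0): d=(0,-18) inclusive
  edge (2, 0)→(8, 6): d=(6,6) inclusive
    (1,0)@(3, 1): e=[90,18,0] → #  [on edge]
    (2,0)@(5, 1): e=[66,54,-12] → ·
    (1,1)@(3, 3): e=[78,18,12] → #
    (2,1)@(5, 3): e=[54,54,0] → #  [on edge]
    (3,1)@(7, 3): e=[30,90,-12] → ·
    (1,2)@(3, 5): e=[66,18,24] → #
    (3,2)@(7, 5): e=[18,90,0] → #  [on edge]
    (4,2)@(9, 5): e=[-6,126,-12] → ·
    (1,3)@(3, 7): e=[54,18,36] → #
    (4,3)@(9, 7): e=[-18,126,0] → ·  [on edge]
    (1,4)@(3, 9): e=[42,18,48] → #
    (3,4)@(7, 9): e=[-6,90,24] → ·
    (5,4)@(11, 9): e=[-54,162,0] → ·  [on edge]
    (6,5)@(13, 11): e=[-90,198,0] → ·  [on edge]
  covered (15 px):
    · # · · · · ·
    · # # · · · ·
    · # # # · · ·
    · # # # · · ·
    · # # · · · ·
    · # # · · · ·
    · # · · · · ·
    · # · · · · ·
    · · · · · · ·

Z-buffer (winner per pixel, '.' = empty):
  . 3 . . 0 . .
  2 1 3 . 0 . .
  1 3 3 3 0 . .
  . 3 3 3 0 . .
  . 3 3 2 0 0 .
  . 3 3 2 0 0 .
  . 3 . . 2 2 .
  . 3 . . . . .
  . . . . . . .

Answer: 0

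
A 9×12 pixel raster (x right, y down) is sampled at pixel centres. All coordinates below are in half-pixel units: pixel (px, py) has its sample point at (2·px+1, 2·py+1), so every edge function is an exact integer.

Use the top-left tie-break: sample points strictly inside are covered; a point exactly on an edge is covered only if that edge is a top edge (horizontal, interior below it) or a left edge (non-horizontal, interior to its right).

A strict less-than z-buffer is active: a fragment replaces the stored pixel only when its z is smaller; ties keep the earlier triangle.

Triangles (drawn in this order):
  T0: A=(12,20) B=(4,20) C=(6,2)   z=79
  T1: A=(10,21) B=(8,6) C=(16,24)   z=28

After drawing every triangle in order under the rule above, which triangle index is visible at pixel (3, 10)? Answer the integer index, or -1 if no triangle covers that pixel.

T0:
  2·area = 144
  edge (12, 20)→(4, 20): d=(-8,0) right/bottom  bias=-1
  edge (4, 20)→(6, 2): d=(2,-18) top-left  bias=+0
  edge (6, 2)→(12, 20): d=(6,18) right/bottom  bias=-1
    (3,2)@(7, 5): e=[120,24,0] → ·  [on edge]
    (3,3)@(7, 7): e=[104,28,12] → #
    (4,3)@(9, 7): e=[104,64,-24] → ·
    (3,4)@(7, 9): e=[88,32,24] → #
    (4,4)@(9, 9): e=[88,68,-12] → ·
    (2,5)@(5, 11): e=[72,0,72] → #  [on edge]
    (4,5)@(9, 11): e=[72,72,0] → ·  [on edge]
    (2,6)@(5, 13): e=[56,4,84] → #
    (4,6)@(9, 13): e=[56,76,12] → #
    (5,6)@(11, 13): e=[56,112,-24] → ·
    (2,7)@(5, 15): e=[40,8,96] → #
    (5,7)@(11, 15): e=[40,116,-12] → ·
    (5,8)@(11, 17): e=[24,120,0] → ·  [on edge]
    (6,11)@(13, 23): e=[-24,168,0] → ·  [on edge]
  covered (17 px):
    · · · · · · · · ·
    · · · · · · · · ·
    · · · · · · · · ·
    · · · # · · · · ·
    · · · # · · · · ·
    · · # # · · · · ·
    · · # # # · · · ·
    · · # # # · · · ·
    · · # # # · · · ·
    · · # # # # · · ·
    · · · · · · · · ·
    · · · · · · · · ·
T1:
  2·area = 84
  edge (10, 21)→(8, 6): d=(-2,-15) top-left  bias=+0
  edge (8, 6)→(16, 24): d=(8,18) right/bottom  bias=-1
  edge (16, 24)→(10, 21): d=(-6,-3) top-left  bias=+0
    (4,4)@(9, 9): e=[9,6,69] → #
    (5,4)@(11, 9): e=[39,-30,75] → ·
    (4,5)@(9, 11): e=[5,22,57] → #
    (5,5)@(11, 11): e=[35,-14,63] → ·
    (4,6)@(9, 13): e=[1,38,45] → #
    (5,6)@(11, 13): e=[31,2,51] → #
    (6,6)@(13, 13): e=[61,-34,57] → ·
    (4,7)@(9, 15): e=[-3,54,33] → ·
    (5,7)@(11, 15): e=[27,18,39] → #
    (6,7)@(13, 15): e=[57,-18,45] → ·
    (5,8)@(11, 17): e=[23,34,27] → #
    (6,8)@(13, 17): e=[53,-2,33] → ·
  covered (11 px):
    · · · · · · · · ·
    · · · · · · · · ·
    · · · · · · · · ·
    · · · · · · · · ·
    · · · · # · · · ·
    · · · · # · · · ·
    · · · · # # · · ·
    · · · · · # · · ·
    · · · · · # · · ·
    · · · · · # # · ·
    · · · · · # # · ·
    · · · · · · · # ·

Z-buffer (winner per pixel, '.' = empty):
  . . . . . . . . .
  . . . . . . . . .
  . . . . . . . . .
  . . . 0 . . . . .
  . . . 0 1 . . . .
  . . 0 0 1 . . . .
  . . 0 0 1 1 . . .
  . . 0 0 0 1 . . .
  . . 0 0 0 1 . . .
  . . 0 0 0 1 1 . .
  . . . . . 1 1 . .
  . . . . . . . 1 .

Final: -1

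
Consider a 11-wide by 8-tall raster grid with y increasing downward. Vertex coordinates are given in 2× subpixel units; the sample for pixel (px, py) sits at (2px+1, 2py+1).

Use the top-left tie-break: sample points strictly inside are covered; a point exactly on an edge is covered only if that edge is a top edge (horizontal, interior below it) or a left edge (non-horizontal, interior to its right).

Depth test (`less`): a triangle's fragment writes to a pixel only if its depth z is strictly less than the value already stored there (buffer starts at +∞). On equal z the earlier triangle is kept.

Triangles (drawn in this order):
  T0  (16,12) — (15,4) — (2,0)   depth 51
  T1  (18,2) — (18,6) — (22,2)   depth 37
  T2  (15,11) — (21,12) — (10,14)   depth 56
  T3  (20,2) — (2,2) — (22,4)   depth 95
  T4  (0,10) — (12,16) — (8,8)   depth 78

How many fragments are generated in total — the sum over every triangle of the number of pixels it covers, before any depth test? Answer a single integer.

T0:
  2·area = 100  (B↔C swapped to make it positive)
  edge (16, 12)→(2, 0): d=(-14,-12) top-left  bias=+0
  edge (2, 0)→(15, 4): d=(13,4) right/bottom  bias=-1
  edge (15, 4)→(16, 12): d=(1,8) right/bottom  bias=-1
    (2,0)@(5, 1): e=[22,1,77] → X
    (3,0)@(7, 1): e=[46,-7,61] → .
    (2,1)@(5, 3): e=[-6,27,79] → .
    (3,1)@(7, 3): e=[18,19,63] → X
    (4,1)@(9, 3): e=[42,11,47] → X
    (5,1)@(11, 3): e=[66,3,31] → X
    (6,1)@(13, 3): e=[90,-5,15] → .
    (3,2)@(7, 5): e=[-10,45,65] → .
    (4,2)@(9, 5): e=[14,37,49] → X
    (6,2)@(13, 5): e=[62,21,17] → X
    (7,2)@(15, 5): e=[86,13,1] → X
    (8,2)@(17, 5): e=[110,5,-15] → .
  covered (14 px):
    . . X . . . . . . . .
    . . . X X X . . . . .
    . . . . X X X X . . .
    . . . . . X X X . . .
    . . . . . . X X . . .
    . . . . . . . X . . .
    . . . . . . . . . . .
    . . . . . . . . . . .
T1:
  2·area = 16  (B↔C swapped to make it positive)
  edge (18, 2)→(22, 2): d=(4,0) top-left  bias=+0
  edge (22, 2)→(18, 6): d=(-4,4) right/bottom  bias=-1
  edge (18, 6)→(18, 2): d=(0,-4) top-left  bias=+0
    (9,1)@(19, 3): e=[4,8,4] → X
    (10,1)@(21, 3): e=[4,0,12] → .  [on edge]
    (9,2)@(19, 5): e=[12,0,4] → .  [on edge]
    (8,3)@(17, 7): e=[20,0,-4] → .  [on edge]
    (7,4)@(15, 9): e=[28,0,-12] → .  [on edge]
    (6,5)@(13, 11): e=[36,0,-20] → .  [on edge]
    (5,6)@(11, 13): e=[44,0,-28] → .  [on edge]
    (4,7)@(9, 15): e=[52,0,-36] → .  [on edge]
  covered (1 px):
    . . . . . . . . . . .
    . . . . . . . . . X .
    . . . . . . . . . . .
    . . . . . . . . . . .
    . . . . . . . . . . .
    . . . . . . . . . . .
    . . . . . . . . . . .
    . . . . . . . . . . .
T2:
  2·area = 23
  edge (15, 11)→(21, 12): d=(6,1) right/bottom  bias=-1
  edge (21, 12)→(10, 14): d=(-11,2) right/bottom  bias=-1
  edge (10, 14)→(15, 11): d=(5,-3) top-left  bias=+0
    (1,4)@(3, 9): e=[0,69,-46] → .  [on edge]
    (7,5)@(15, 11): e=[0,23,0] → .  [on edge]
    (6,6)@(13, 13): e=[14,5,4] → X
    (7,6)@(15, 13): e=[12,1,10] → X
    (8,6)@(17, 13): e=[10,-3,16] → .
    (6,7)@(13, 15): e=[26,-17,14] → .
    (7,7)@(15, 15): e=[24,-21,20] → .
  covered (2 px):
    . . . . . . . . . . .
    . . . . . . . . . . .
    . . . . . . . . . . .
    . . . . . . . . . . .
    . . . . . . . . . . .
    . . . . . . . . . . .
    . . . . . . X X . . .
    . . . . . . . . . . .
T3:
  2·area = 36  (B↔C swapped to make it positive)
  edge (20, 2)→(22, 4): d=(2,2) right/bottom  bias=-1
  edge (22, 4)→(2, 2): d=(-20,-2) top-left  bias=+0
  edge (2, 2)→(20, 2): d=(18,0) top-left  bias=+0
    (9,0)@(19, 1): e=[0,54,-18] → .  [on edge]
    (6,1)@(13, 3): e=[16,2,18] → X
    (7,1)@(15, 3): e=[12,6,18] → X
    (8,1)@(17, 3): e=[8,10,18] → X
    (9,1)@(19, 3): e=[4,14,18] → X
    (10,1)@(21, 3): e=[0,18,18] → .  [on edge]
    (6,2)@(13, 5): e=[20,-38,54] → .
    (7,2)@(15, 5): e=[16,-34,54] → .
    (8,2)@(17, 5): e=[12,-30,54] → .
    (9,2)@(19, 5): e=[8,-26,54] → .
  covered (4 px):
    . . . . . . . . . . .
    . . . . . . X X X X .
    . . . . . . . . . . .
    . . . . . . . . . . .
    . . . . . . . . . . .
    . . . . . . . . . . .
    . . . . . . . . . . .
    . . . . . . . . . . .
T4:
  2·area = 72  (B↔C swapped to make it positive)
  edge (0, 10)→(8, 8): d=(8,-2) top-left  bias=+0
  edge (8, 8)→(12, 16): d=(4,8) right/bottom  bias=-1
  edge (12, 16)→(0, 10): d=(-12,-6) top-left  bias=+0
    (2,4)@(5, 9): e=[2,28,42] → X
    (3,4)@(7, 9): e=[6,12,54] → X
    (4,4)@(9, 9): e=[10,-4,66] → .
    (1,5)@(3, 11): e=[14,52,6] → X
    (4,5)@(9, 11): e=[26,4,42] → X
    (5,5)@(11, 11): e=[30,-12,54] → .
    (1,6)@(3, 13): e=[30,60,-18] → .
    (2,6)@(5, 13): e=[34,44,-6] → .
    (3,6)@(7, 13): e=[38,28,6] → X
    (5,6)@(11, 13): e=[46,-4,30] → .
    (3,7)@(7, 15): e=[54,36,-18] → .
    (4,7)@(9, 15): e=[58,20,-6] → .
  covered (9 px):
    . . . . . . . . . . .
    . . . . . . . . . . .
    . . . . . . . . . . .
    . . . . . . . . . . .
    . . X X . . . . . . .
    . X X X X . . . . . .
    . . . X X . . . . . .
    . . . . . X . . . . .

Result: 30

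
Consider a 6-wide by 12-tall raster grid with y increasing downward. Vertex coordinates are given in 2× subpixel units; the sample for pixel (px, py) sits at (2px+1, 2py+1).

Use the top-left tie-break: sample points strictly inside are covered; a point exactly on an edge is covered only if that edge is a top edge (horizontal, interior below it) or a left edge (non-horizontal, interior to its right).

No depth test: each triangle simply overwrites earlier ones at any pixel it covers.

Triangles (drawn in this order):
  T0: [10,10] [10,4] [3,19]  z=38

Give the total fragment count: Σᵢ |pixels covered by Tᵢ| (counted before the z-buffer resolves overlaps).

T0:
  2·area = 42  (B↔C swapped to make it positive)
  edge (10, 10)→(3, 19): d=(-7,9) right/bottom  bias=-1
  edge (3, 19)→(10, 4): d=(7,-15) top-left  bias=+0
  edge (10, 4)→(10, 10): d=(0,6) right/bottom  bias=-1
    (4,3)@(9, 7): e=[30,6,6] → #
    (5,3)@(11, 7): e=[12,36,-6] → ·
    (4,4)@(9, 9): e=[16,20,6] → #
    (5,4)@(11, 9): e=[-2,50,-6] → ·
    (3,5)@(7, 11): e=[20,4,18] → #
    (5,5)@(11, 11): e=[-16,64,-6] → ·
    (3,6)@(7, 13): e=[6,18,18] → #
    (4,6)@(9, 13): e=[-12,48,6] → ·
    (2,7)@(5, 15): e=[10,2,30] → #
    (3,7)@(7, 15): e=[-8,32,18] → ·
    (2,8)@(5, 17): e=[-4,16,30] → ·
    (1,9)@(3, 19): e=[0,0,42] → ·  [on edge]
  covered (6 px):
    · · · · · ·
    · · · · · ·
    · · · · · ·
    · · · · # ·
    · · · · # ·
    · · · # # ·
    · · · # · ·
    · · # · · ·
    · · · · · ·
    · · · · · ·
    · · · · · ·
    · · · · · ·

Answer: 6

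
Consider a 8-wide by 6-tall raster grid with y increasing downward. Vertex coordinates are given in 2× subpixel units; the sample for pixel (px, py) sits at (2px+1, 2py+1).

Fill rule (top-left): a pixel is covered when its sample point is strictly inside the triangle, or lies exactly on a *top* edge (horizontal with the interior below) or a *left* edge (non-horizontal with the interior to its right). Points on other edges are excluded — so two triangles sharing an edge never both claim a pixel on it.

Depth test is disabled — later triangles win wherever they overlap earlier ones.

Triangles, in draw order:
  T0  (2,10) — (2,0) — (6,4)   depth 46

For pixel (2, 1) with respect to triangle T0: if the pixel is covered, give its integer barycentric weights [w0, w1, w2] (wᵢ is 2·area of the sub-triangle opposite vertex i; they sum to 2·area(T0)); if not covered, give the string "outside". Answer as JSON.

T0:
  2·area = 40
  edge (2, 10)→(2, 0): d=(0,-10) top-left  bias=+0
  edge (2, 0)→(6, 4): d=(4,4) right/bottom  bias=-1
  edge (6, 4)→(2, 10): d=(-4,6) right/bottom  bias=-1
    (1,0)@(3, 1): e=[10,0,30] → ·  [on edge]
    (1,1)@(3, 3): e=[10,8,22] → #
    (2,1)@(5, 3): e=[30,0,10] → ·  [on edge]
    (1,2)@(3, 5): e=[10,16,14] → #
    (2,2)@(5, 5): e=[30,8,2] → #
    (3,2)@(7, 5): e=[50,0,-10] → ·  [on edge]
    (1,3)@(3, 7): e=[10,24,6] → #
    (2,3)@(5, 7): e=[30,16,-6] → ·
    (4,3)@(9, 7): e=[70,0,-30] → ·  [on edge]
    (1,4)@(3, 9): e=[10,32,-2] → ·
    (5,4)@(11, 9): e=[90,0,-50] → ·  [on edge]
    (6,5)@(13, 11): e=[110,0,-70] → ·  [on edge]
  covered (4 px):
    · · · · · · · ·
    · # · · · · · ·
    · # # · · · · ·
    · # · · · · · ·
    · · · · · · · ·
    · · · · · · · ·

Answer: "outside"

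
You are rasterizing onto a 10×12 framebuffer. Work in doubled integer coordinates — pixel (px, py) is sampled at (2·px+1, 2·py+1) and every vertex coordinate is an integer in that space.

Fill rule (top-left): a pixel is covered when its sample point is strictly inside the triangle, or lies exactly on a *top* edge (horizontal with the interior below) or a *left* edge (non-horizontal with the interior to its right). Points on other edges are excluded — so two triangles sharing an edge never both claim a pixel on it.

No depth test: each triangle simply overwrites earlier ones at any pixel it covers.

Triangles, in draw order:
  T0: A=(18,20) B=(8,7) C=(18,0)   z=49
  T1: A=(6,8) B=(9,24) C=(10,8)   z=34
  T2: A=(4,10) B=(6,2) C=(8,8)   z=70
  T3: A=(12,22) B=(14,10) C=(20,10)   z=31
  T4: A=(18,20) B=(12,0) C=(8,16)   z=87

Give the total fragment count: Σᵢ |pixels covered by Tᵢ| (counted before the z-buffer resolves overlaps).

T0:
  2·area = 200
  edge (18, 20)→(8, 7): d=(-10,-13) top-left  bias=+0
  edge (8, 7)→(18, 0): d=(10,-7) top-left  bias=+0
  edge (18, 0)→(18, 20): d=(0,20) right/bottom  bias=-1
    (8,0)@(17, 1): e=[177,3,20] → X
    (9,0)@(19, 1): e=[203,17,-20] → .
    (7,1)@(15, 3): e=[131,9,60] → X
    (9,1)@(19, 3): e=[183,37,-20] → .
    (5,2)@(11, 5): e=[59,1,140] → X
    (6,2)@(13, 5): e=[85,15,100] → X
    (9,2)@(19, 5): e=[163,57,-20] → .
    (4,3)@(9, 7): e=[13,7,180] → X
    (9,3)@(19, 7): e=[143,77,-20] → .
    (4,4)@(9, 9): e=[-7,27,180] → .
    (5,4)@(11, 9): e=[19,41,140] → X
    (9,4)@(19, 9): e=[123,97,-20] → .
  covered (25 px):
    . . . . . . . . X .
    . . . . . . . X X .
    . . . . . X X X X .
    . . . . X X X X X .
    . . . . . X X X X .
    . . . . . . X X X .
    . . . . . . X X X .
    . . . . . . . X X .
    . . . . . . . . X .
    . . . . . . . . . .
    . . . . . . . . . .
    . . . . . . . . . .
T1:
  2·area = 64  (B↔C swapped to make it positive)
  edge (6, 8)→(10, 8): d=(4,0) top-left  bias=+0
  edge (10, 8)→(9, 24): d=(-1,16) right/bottom  bias=-1
  edge (9, 24)→(6, 8): d=(-3,-16) top-left  bias=+0
    (3,4)@(7, 9): e=[4,47,13] → X
    (4,4)@(9, 9): e=[4,15,45] → X
    (5,4)@(11, 9): e=[4,-17,77] → .
    (3,5)@(7, 11): e=[12,45,7] → X
    (5,5)@(11, 11): e=[12,-19,71] → .
    (3,6)@(7, 13): e=[20,43,1] → X
    (5,6)@(11, 13): e=[20,-21,65] → .
    (3,7)@(7, 15): e=[28,41,-5] → .
    (4,7)@(9, 15): e=[28,9,27] → X
    (5,7)@(11, 15): e=[28,-23,59] → .
    (4,8)@(9, 17): e=[36,7,21] → X
    (5,8)@(11, 17): e=[36,-25,53] → .
  covered (11 px):
    . . . . . . . . . .
    . . . . . . . . . .
    . . . . . . . . . .
    . . . . . . . . . .
    . . . X X . . . . .
    . . . X X . . . . .
    . . . X X . . . . .
    . . . . X . . . . .
    . . . . X . . . . .
    . . . . X . . . . .
    . . . . X . . . . .
    . . . . X . . . . .
T2:
  2·area = 28
  edge (4, 10)→(6, 2): d=(2,-8) top-left  bias=+0
  edge (6, 2)→(8, 8): d=(2,6) right/bottom  bias=-1
  edge (8, 8)→(4, 10): d=(-4,2) right/bottom  bias=-1
    (3,2)@(7, 5): e=[14,0,14] → .  [on edge]
    (2,3)@(5, 7): e=[2,16,10] → X
    (3,3)@(7, 7): e=[18,4,6] → X
    (4,3)@(9, 7): e=[34,-8,2] → .
    (2,4)@(5, 9): e=[6,20,2] → X
    (3,4)@(7, 9): e=[22,8,-2] → .
    (2,5)@(5, 11): e=[10,24,-6] → .
    (4,5)@(9, 11): e=[42,0,-14] → .  [on edge]
    (5,8)@(11, 17): e=[70,0,-42] → .  [on edge]
    (6,11)@(13, 23): e=[98,0,-70] → .  [on edge]
  covered (3 px):
    . . . . . . . . . .
    . . . . . . . . . .
    . . . . . . . . . .
    . . X X . . . . . .
    . . X . . . . . . .
    . . . . . . . . . .
    . . . . . . . . . .
    . . . . . . . . . .
    . . . . . . . . . .
    . . . . . . . . . .
    . . . . . . . . . .
    . . . . . . . . . .
T3:
  2·area = 72
  edge (12, 22)→(14, 10): d=(2,-12) top-left  bias=+0
  edge (14, 10)→(20, 10): d=(6,0) top-left  bias=+0
  edge (20, 10)→(12, 22): d=(-8,12) right/bottom  bias=-1
    (7,5)@(15, 11): e=[14,6,52] → X
    (8,5)@(17, 11): e=[38,6,28] → X
    (9,5)@(19, 11): e=[62,6,4] → X
    (7,6)@(15, 13): e=[18,18,36] → X
    (9,6)@(19, 13): e=[66,18,-12] → .
    (7,7)@(15, 15): e=[22,30,20] → X
    (8,7)@(17, 15): e=[46,30,-4] → .
    (6,8)@(13, 17): e=[2,42,28] → X
    (8,8)@(17, 17): e=[50,42,-20] → .
    (6,9)@(13, 19): e=[6,54,12] → X
    (7,9)@(15, 19): e=[30,54,-12] → .
    (6,10)@(13, 21): e=[10,66,-4] → .
  covered (9 px):
    . . . . . . . . . .
    . . . . . . . . . .
    . . . . . . . . . .
    . . . . . . . . . .
    . . . . . . . . . .
    . . . . . . . X X X
    . . . . . . . X X .
    . . . . . . . X . .
    . . . . . . X X . .
    . . . . . . X . . .
    . . . . . . . . . .
    . . . . . . . . . .
T4:
  2·area = 176  (B↔C swapped to make it positive)
  edge (18, 20)→(8, 16): d=(-10,-4) top-left  bias=+0
  edge (8, 16)→(12, 0): d=(4,-16) top-left  bias=+0
  edge (12, 0)→(18, 20): d=(6,20) right/bottom  bias=-1
    (5,2)@(11, 5): e=[122,4,50] → X
    (6,2)@(13, 5): e=[130,36,10] → X
    (7,2)@(15, 5): e=[138,68,-30] → .
    (5,3)@(11, 7): e=[102,12,62] → X
    (7,3)@(15, 7): e=[118,76,-18] → .
    (5,4)@(11, 9): e=[82,20,74] → X
    (7,4)@(15, 9): e=[98,84,-6] → .
    (5,5)@(11, 11): e=[62,28,86] → X
    (7,5)@(15, 11): e=[78,92,6] → X
    (8,5)@(17, 11): e=[86,124,-34] → .
    (4,6)@(9, 13): e=[34,4,138] → X
    (8,6)@(17, 13): e=[66,132,-22] → .
  covered (22 px):
    . . . . . . . . . .
    . . . . . . . . . .
    . . . . . X X . . .
    . . . . . X X . . .
    . . . . . X X . . .
    . . . . . X X X . .
    . . . . X X X X . .
    . . . . X X X X . .
    . . . . . X X X X .
    . . . . . . . . X .
    . . . . . . . . . .
    . . . . . . . . . .

Result: 70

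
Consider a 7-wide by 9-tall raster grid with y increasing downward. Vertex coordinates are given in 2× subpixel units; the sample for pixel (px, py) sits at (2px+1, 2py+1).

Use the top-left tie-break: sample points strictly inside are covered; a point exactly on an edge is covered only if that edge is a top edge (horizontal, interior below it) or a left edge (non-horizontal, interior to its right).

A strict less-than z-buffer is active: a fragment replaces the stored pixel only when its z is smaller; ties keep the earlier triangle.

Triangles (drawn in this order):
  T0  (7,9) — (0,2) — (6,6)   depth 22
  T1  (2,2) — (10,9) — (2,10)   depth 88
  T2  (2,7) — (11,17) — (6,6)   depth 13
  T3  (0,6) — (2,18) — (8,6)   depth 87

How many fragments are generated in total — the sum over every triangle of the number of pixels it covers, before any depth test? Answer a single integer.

T0:
  2·area = 14
  edge (7, 9)→(0, 2): d=(-7,-7) top-left  bias=+0
  edge (0, 2)→(6, 6): d=(6,4) right/bottom  bias=-1
  edge (6, 6)→(7, 9): d=(1,3) right/bottom  bias=-1
    (0,1)@(1, 3): e=[0,2,12] → #  [on edge]
    (1,1)@(3, 3): e=[14,-6,6] → ·
    (2,1)@(5, 3): e=[28,-14,0] → ·  [on edge]
    (0,2)@(1, 5): e=[-14,14,14] → ·
    (1,2)@(3, 5): e=[0,6,8] → #  [on edge]
    (2,2)@(5, 5): e=[14,-2,2] → ·
    (1,3)@(3, 7): e=[-14,18,10] → ·
    (2,3)@(5, 7): e=[0,10,4] → #  [on edge]
    (3,3)@(7, 7): e=[14,2,-2] → ·
    (2,4)@(5, 9): e=[-14,22,6] → ·
    (3,4)@(7, 9): e=[0,14,0] → ·  [on edge]
    (4,5)@(9, 11): e=[0,18,-4] → ·  [on edge]
    (5,6)@(11, 13): e=[0,22,-8] → ·  [on edge]
    (4,7)@(9, 15): e=[-28,42,0] → ·  [on edge]
    (6,7)@(13, 15): e=[0,26,-12] → ·  [on edge]
  covered (3 px):
    · · · · · · ·
    # · · · · · ·
    · # · · · · ·
    · · # · · · ·
    · · · · · · ·
    · · · · · · ·
    · · · · · · ·
    · · · · · · ·
    · · · · · · ·
T1:
  2·area = 64
  edge (2, 2)→(10, 9): d=(8,7) right/bottom  bias=-1
  edge (10, 9)→(2, 10): d=(-8,1) right/bottom  bias=-1
  edge (2, 10)→(2, 2): d=(0,-8) top-left  bias=+0
    (1,1)@(3, 3): e=[1,55,8] → #
    (2,1)@(5, 3): e=[-13,53,24] → ·
    (1,2)@(3, 5): e=[17,39,8] → #
    (2,2)@(5, 5): e=[3,37,24] → #
    (3,2)@(7, 5): e=[-11,35,40] → ·
    (1,3)@(3, 7): e=[33,23,8] → #
    (3,3)@(7, 7): e=[5,19,40] → #
    (4,3)@(9, 7): e=[-9,17,56] → ·
    (1,4)@(3, 9): e=[49,7,8] → #
    (4,4)@(9, 9): e=[7,1,56] → #
    (5,4)@(11, 9): e=[-7,-1,72] → ·
    (1,5)@(3, 11): e=[65,-9,8] → ·
  covered (10 px):
    · · · · · · ·
    · # · · · · ·
    · # # · · · ·
    · # # # · · ·
    · # # # # · ·
    · · · · · · ·
    · · · · · · ·
    · · · · · · ·
    · · · · · · ·
T2:
  2·area = 49  (B↔C swapped to make it positive)
  edge (2, 7)→(6, 6): d=(4,-1) top-left  bias=+0
  edge (6, 6)→(11, 17): d=(5,11) right/bottom  bias=-1
  edge (11, 17)→(2, 7): d=(-9,-10) top-left  bias=+0
    (1,3)@(3, 7): e=[1,38,10] → #
    (2,3)@(5, 7): e=[3,16,30] → #
    (3,3)@(7, 7): e=[5,-6,50] → ·
    (1,4)@(3, 9): e=[9,48,-8] → ·
    (2,4)@(5, 9): e=[11,26,12] → #
    (3,4)@(7, 9): e=[13,4,32] → #
    (4,4)@(9, 9): e=[15,-18,52] → ·
    (2,5)@(5, 11): e=[19,36,-6] → ·
    (3,5)@(7, 11): e=[21,14,14] → #
    (4,5)@(9, 11): e=[23,-8,34] → ·
    (3,6)@(7, 13): e=[29,24,-4] → ·
    (4,6)@(9, 13): e=[31,2,16] → #
    (5,8)@(11, 17): e=[49,0,0] → ·  [on edge]
  covered (6 px):
    · · · · · · ·
    · · · · · · ·
    · · · · · · ·
    · # # · · · ·
    · · # # · · ·
    · · · # · · ·
    · · · · # · ·
    · · · · · · ·
    · · · · · · ·
T3:
  2·area = 96  (B↔C swapped to make it positive)
  edge (0, 6)→(8, 6): d=(8,0) top-left  bias=+0
  edge (8, 6)→(2, 18): d=(-6,12) right/bottom  bias=-1
  edge (2, 18)→(0, 6): d=(-2,-12) top-left  bias=+0
    (0,3)@(1, 7): e=[8,78,10] → #
    (1,3)@(3, 7): e=[8,54,34] → #
    (2,3)@(5, 7): e=[8,30,58] → #
    (3,3)@(7, 7): e=[8,6,82] → #
    (4,3)@(9, 7): e=[8,-18,106] → ·
    (0,4)@(1, 9): e=[24,66,6] → #
    (3,4)@(7, 9): e=[24,-6,78] → ·
    (0,5)@(1, 11): e=[40,54,2] → #
    (3,5)@(7, 11): e=[40,-18,74] → ·
    (0,6)@(1, 13): e=[56,42,-2] → ·
    (1,6)@(3, 13): e=[56,18,22] → #
    (2,6)@(5, 13): e=[56,-6,46] → ·
  covered (12 px):
    · · · · · · ·
    · · · · · · ·
    · · · · · · ·
    # # # # · · ·
    # # # · · · ·
    # # # · · · ·
    · # · · · · ·
    · # · · · · ·
    · · · · · · ·

Result: 31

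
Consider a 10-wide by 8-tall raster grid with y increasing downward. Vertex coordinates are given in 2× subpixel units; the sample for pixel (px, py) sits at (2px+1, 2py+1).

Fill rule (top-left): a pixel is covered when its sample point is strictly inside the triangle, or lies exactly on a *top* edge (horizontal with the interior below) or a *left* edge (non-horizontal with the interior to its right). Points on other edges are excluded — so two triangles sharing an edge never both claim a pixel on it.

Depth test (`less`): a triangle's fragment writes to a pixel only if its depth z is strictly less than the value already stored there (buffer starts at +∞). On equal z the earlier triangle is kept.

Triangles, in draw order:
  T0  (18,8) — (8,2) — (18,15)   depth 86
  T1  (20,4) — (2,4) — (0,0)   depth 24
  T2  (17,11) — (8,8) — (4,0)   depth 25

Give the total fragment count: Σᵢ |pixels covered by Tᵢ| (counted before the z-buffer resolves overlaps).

T0:
  2·area = 70  (B↔C swapped to make it positive)
  edge (18, 8)→(18, 15): d=(0,7) right/bottom  bias=-1
  edge (18, 15)→(8, 2): d=(-10,-13) top-left  bias=+0
  edge (8, 2)→(18, 8): d=(10,6) right/bottom  bias=-1
    (4,1)@(9, 3): e=[63,3,4] → #
    (5,1)@(11, 3): e=[49,29,-8] → ·
    (4,2)@(9, 5): e=[63,-17,24] → ·
    (5,2)@(11, 5): e=[49,9,12] → #
    (6,2)@(13, 5): e=[35,35,0] → ·  [on edge]
    (5,3)@(11, 7): e=[49,-11,32] → ·
    (6,3)@(13, 7): e=[35,15,20] → #
    (7,3)@(15, 7): e=[21,41,8] → #
    (8,3)@(17, 7): e=[7,67,-4] → ·
    (6,4)@(13, 9): e=[35,-5,40] → ·
    (7,4)@(15, 9): e=[21,21,28] → #
    (8,4)@(17, 9): e=[7,47,16] → #
  covered (9 px):
    · · · · · · · · · ·
    · · · · # · · · · ·
    · · · · · # · · · ·
    · · · · · · # # · ·
    · · · · · · · # # ·
    · · · · · · · # # ·
    · · · · · · · · # ·
    · · · · · · · · · ·
T1:
  2·area = 72
  edge (20, 4)→(2, 4): d=(-18,0) right/bottom  bias=-1
  edge (2, 4)→(0, 0): d=(-2,-4) top-left  bias=+0
  edge (0, 0)→(20, 4): d=(20,4) right/bottom  bias=-1
    (0,0)@(1, 1): e=[54,2,16] → #
    (1,0)@(3, 1): e=[54,10,8] → #
    (2,0)@(5, 1): e=[54,18,0] → ·  [on edge]
    (0,1)@(1, 3): e=[18,-2,56] → ·
    (1,1)@(3, 3): e=[18,6,48] → #
    (2,1)@(5, 3): e=[18,14,40] → #
    (3,1)@(7, 3): e=[18,22,32] → #
    (4,1)@(9, 3): e=[18,30,24] → #
    (5,1)@(11, 3): e=[18,38,16] → #
    (6,1)@(13, 3): e=[18,46,8] → #
    (7,1)@(15, 3): e=[18,54,0] → ·  [on edge]
    (1,2)@(3, 5): e=[-18,2,88] → ·
  covered (8 px):
    # # · · · · · · · ·
    · # # # # # # · · ·
    · · · · · · · · · ·
    · · · · · · · · · ·
    · · · · · · · · · ·
    · · · · · · · · · ·
    · · · · · · · · · ·
    · · · · · · · · · ·
T2:
  2·area = 60
  edge (17, 11)→(8, 8): d=(-9,-3) top-left  bias=+0
  edge (8, 8)→(4, 0): d=(-4,-8) top-left  bias=+0
  edge (4, 0)→(17, 11): d=(13,11) right/bottom  bias=-1
    (2,0)@(5, 1): e=[54,4,2] → #
    (3,0)@(7, 1): e=[60,20,-20] → ·
    (2,1)@(5, 3): e=[36,-4,28] → ·
    (3,1)@(7, 3): e=[42,12,6] → #
    (4,1)@(9, 3): e=[48,28,-16] → ·
    (3,2)@(7, 5): e=[24,4,32] → #
    (4,2)@(9, 5): e=[30,20,10] → #
    (5,2)@(11, 5): e=[36,36,-12] → ·
    (2,3)@(5, 7): e=[0,-20,80] → ·  [on edge]
    (3,3)@(7, 7): e=[6,-4,58] → ·
    (4,3)@(9, 7): e=[12,12,36] → #
    (5,3)@(11, 7): e=[18,28,14] → #
    (5,4)@(11, 9): e=[0,20,40] → #  [on edge]
    (8,5)@(17, 11): e=[0,60,0] → ·  [on edge]
  covered (8 px):
    · · # · · · · · · ·
    · · · # · · · · · ·
    · · · # # · · · · ·
    · · · · # # · · · ·
    · · · · · # # · · ·
    · · · · · · · · · ·
    · · · · · · · · · ·
    · · · · · · · · · ·

Result: 25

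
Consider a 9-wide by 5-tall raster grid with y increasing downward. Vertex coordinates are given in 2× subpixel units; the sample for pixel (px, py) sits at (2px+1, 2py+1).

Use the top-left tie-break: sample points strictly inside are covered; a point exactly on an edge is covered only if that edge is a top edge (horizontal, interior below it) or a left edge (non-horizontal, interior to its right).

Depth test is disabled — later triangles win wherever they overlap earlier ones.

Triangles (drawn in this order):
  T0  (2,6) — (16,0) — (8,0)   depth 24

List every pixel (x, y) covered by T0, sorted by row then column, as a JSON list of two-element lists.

T0:
  2·area = 48  (B↔C swapped to make it positive)
  edge (2, 6)→(8, 0): d=(6,-6) top-left  bias=+0
  edge (8, 0)→(16, 0): d=(8,0) top-left  bias=+0
  edge (16, 0)→(2, 6): d=(-14,6) right/bottom  bias=-1
    (3,0)@(7, 1): e=[0,8,40] → █  [on edge]
    (4,0)@(9, 1): e=[12,8,28] → █
    (5,0)@(11, 1): e=[24,8,16] → █
    (6,0)@(13, 1): e=[36,8,4] → █
    (7,0)@(15, 1): e=[48,8,-8] → ·
    (2,1)@(5, 3): e=[0,24,24] → █  [on edge]
    (4,1)@(9, 3): e=[24,24,0] → ·  [on edge]
    (5,1)@(11, 3): e=[36,24,-12] → ·
    (6,1)@(13, 3): e=[48,24,-24] → ·
    (1,2)@(3, 5): e=[0,40,8] → █  [on edge]
    (2,2)@(5, 5): e=[12,40,-4] → ·
    (3,2)@(7, 5): e=[24,40,-16] → ·
    (0,3)@(1, 7): e=[0,56,-8] → ·  [on edge]
  covered (7 px):
    · · · █ █ █ █ · ·
    · · █ █ · · · · ·
    · █ · · · · · · ·
    · · · · · · · · ·
    · · · · · · · · ·

Result: [[3,0],[4,0],[5,0],[6,0],[2,1],[3,1],[1,2]]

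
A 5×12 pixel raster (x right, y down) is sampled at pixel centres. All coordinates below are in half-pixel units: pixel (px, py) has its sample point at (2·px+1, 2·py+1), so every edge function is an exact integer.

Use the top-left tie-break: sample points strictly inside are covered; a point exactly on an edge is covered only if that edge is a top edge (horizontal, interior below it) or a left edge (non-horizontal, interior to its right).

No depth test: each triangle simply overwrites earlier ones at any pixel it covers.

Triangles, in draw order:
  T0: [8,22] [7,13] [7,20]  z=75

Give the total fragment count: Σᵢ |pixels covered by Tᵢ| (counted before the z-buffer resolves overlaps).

T0:
  2·area = 7  (B↔C swapped to make it positive)
  edge (8, 22)→(7, 20): d=(-1,-2) top-left  bias=+0
  edge (7, 20)→(7, 13): d=(0,-7) top-left  bias=+0
  edge (7, 13)→(8, 22): d=(1,9) right/bottom  bias=-1
    (3,0)@(7, 1): e=[19,0,-12] → ·  [on edge]
    (3,1)@(7, 3): e=[17,0,-10] → ·  [on edge]
    (3,2)@(7, 5): e=[15,0,-8] → ·  [on edge]
    (3,3)@(7, 7): e=[13,0,-6] → ·  [on edge]
    (3,4)@(7, 9): e=[11,0,-4] → ·  [on edge]
    (3,5)@(7, 11): e=[9,0,-2] → ·  [on edge]
    (3,6)@(7, 13): e=[7,0,0] → ·  [on edge]
    (3,7)@(7, 15): e=[5,0,2] → #  [on edge]
    (4,7)@(9, 15): e=[9,14,-16] → ·
    (3,8)@(7, 17): e=[3,0,4] → #  [on edge]
    (4,8)@(9, 17): e=[7,14,-14] → ·
    (3,9)@(7, 19): e=[1,0,6] → #  [on edge]
    (3,10)@(7, 21): e=[-1,0,8] → ·  [on edge]
    (3,11)@(7, 23): e=[-3,0,10] → ·  [on edge]
  covered (3 px):
    · · · · ·
    · · · · ·
    · · · · ·
    · · · · ·
    · · · · ·
    · · · · ·
    · · · · ·
    · · · # ·
    · · · # ·
    · · · # ·
    · · · · ·
    · · · · ·

Final: 3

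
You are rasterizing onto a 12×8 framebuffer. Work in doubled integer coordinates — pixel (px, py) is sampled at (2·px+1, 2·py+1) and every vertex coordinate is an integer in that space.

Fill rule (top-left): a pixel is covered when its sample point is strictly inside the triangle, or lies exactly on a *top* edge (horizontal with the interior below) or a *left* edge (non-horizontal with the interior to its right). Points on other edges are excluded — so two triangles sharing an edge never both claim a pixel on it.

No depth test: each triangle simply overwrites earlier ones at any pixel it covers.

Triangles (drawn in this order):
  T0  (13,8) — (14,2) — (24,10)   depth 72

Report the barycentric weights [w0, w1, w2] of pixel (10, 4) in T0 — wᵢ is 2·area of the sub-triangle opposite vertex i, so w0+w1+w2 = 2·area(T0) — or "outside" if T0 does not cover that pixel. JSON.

T0:
  2·area = 68
  edge (13, 8)→(14, 2): d=(1,-6) top-left  bias=+0
  edge (14, 2)→(24, 10): d=(10,8) right/bottom  bias=-1
  edge (24, 10)→(13, 8): d=(-11,-2) top-left  bias=+0
    (7,1)@(15, 3): e=[7,2,59] → █
    (8,1)@(17, 3): e=[19,-14,63] → ·
    (7,2)@(15, 5): e=[9,22,37] → █
    (8,2)@(17, 5): e=[21,6,41] → █
    (9,2)@(19, 5): e=[33,-10,45] → ·
    (7,3)@(15, 7): e=[11,42,15] → █
    (9,3)@(19, 7): e=[35,10,23] → █
    (10,3)@(21, 7): e=[47,-6,27] → ·
    (7,4)@(15, 9): e=[13,62,-7] → ·
    (8,4)@(17, 9): e=[25,46,-3] → ·
    (9,4)@(19, 9): e=[37,30,1] → █
    (10,4)@(21, 9): e=[49,14,5] → █
  covered (8 px):
    · · · · · · · · · · · ·
    · · · · · · · █ · · · ·
    · · · · · · · █ █ · · ·
    · · · · · · · █ █ █ · ·
    · · · · · · · · · █ █ ·
    · · · · · · · · · · · ·
    · · · · · · · · · · · ·
    · · · · · · · · · · · ·

Final: [14,5,49]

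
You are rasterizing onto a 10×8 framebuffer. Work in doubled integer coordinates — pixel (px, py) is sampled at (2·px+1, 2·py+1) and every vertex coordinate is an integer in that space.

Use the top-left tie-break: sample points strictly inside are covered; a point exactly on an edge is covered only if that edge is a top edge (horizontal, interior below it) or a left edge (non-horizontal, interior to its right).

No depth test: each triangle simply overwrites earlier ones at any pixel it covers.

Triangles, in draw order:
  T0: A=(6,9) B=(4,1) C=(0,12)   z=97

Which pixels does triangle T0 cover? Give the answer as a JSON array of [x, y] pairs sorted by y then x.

T0:
  2·area = 54  (B↔C swapped to make it positive)
  edge (6, 9)→(0, 12): d=(-6,3) right/bottom  bias=-1
  edge (0, 12)→(4, 1): d=(4,-11) top-left  bias=+0
  edge (4, 1)→(6, 9): d=(2,8) right/bottom  bias=-1
    (1,2)@(3, 5): e=[33,5,16] → █
    (2,2)@(5, 5): e=[27,27,0] → ·  [on edge]
    (1,3)@(3, 7): e=[21,13,20] → █
    (2,3)@(5, 7): e=[15,35,4] → █
    (3,3)@(7, 7): e=[9,57,-12] → ·
    (1,4)@(3, 9): e=[9,21,24] → █
    (3,4)@(7, 9): e=[-3,65,-8] → ·
    (0,5)@(1, 11): e=[3,7,44] → █
    (1,5)@(3, 11): e=[-3,29,28] → ·
    (2,5)@(5, 11): e=[-9,51,12] → ·
    (0,6)@(1, 13): e=[-9,15,48] → ·
    (3,6)@(7, 13): e=[-27,81,0] → ·  [on edge]
  covered (6 px):
    · · · · · · · · · ·
    · · · · · · · · · ·
    · █ · · · · · · · ·
    · █ █ · · · · · · ·
    · █ █ · · · · · · ·
    █ · · · · · · · · ·
    · · · · · · · · · ·
    · · · · · · · · · ·

Answer: [[1,2],[1,3],[2,3],[1,4],[2,4],[0,5]]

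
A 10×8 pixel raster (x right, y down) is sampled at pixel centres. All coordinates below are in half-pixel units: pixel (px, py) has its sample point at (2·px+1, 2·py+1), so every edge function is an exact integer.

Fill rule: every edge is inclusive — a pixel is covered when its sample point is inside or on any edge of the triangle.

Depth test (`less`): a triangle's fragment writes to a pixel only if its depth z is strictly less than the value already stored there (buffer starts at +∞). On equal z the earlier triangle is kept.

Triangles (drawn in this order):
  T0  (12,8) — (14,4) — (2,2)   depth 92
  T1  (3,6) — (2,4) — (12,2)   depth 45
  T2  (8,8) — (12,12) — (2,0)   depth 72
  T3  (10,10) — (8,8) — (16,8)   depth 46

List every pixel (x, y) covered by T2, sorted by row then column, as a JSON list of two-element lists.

T0:
  2·area = 52  (B↔C swapped to make it positive)
  edge (12, 8)→(2, 2): d=(-10,-6) inclusive
  edge (2, 2)→(14, 4): d=(12,2) inclusive
  edge (14, 4)→(12, 8): d=(-2,4) inclusive
    (2,1)@(5, 3): e=[8,6,38] → X
    (3,1)@(7, 3): e=[20,2,30] → X
    (4,1)@(9, 3): e=[32,-2,22] → .
    (2,2)@(5, 5): e=[-12,30,34] → .
    (3,2)@(7, 5): e=[0,26,26] → X  [on edge]
    (4,2)@(9, 5): e=[12,22,18] → X
    (5,2)@(11, 5): e=[24,18,10] → X
    (6,2)@(13, 5): e=[36,14,2] → X
    (7,2)@(15, 5): e=[48,10,-6] → .
    (3,3)@(7, 7): e=[-20,50,22] → .
    (4,3)@(9, 7): e=[-8,46,14] → .
    (5,3)@(11, 7): e=[4,42,6] → X
    (8,5)@(17, 11): e=[0,78,-26] → .  [on edge]
  covered (7 px):
    . . . . . . . . . .
    . . X X . . . . . .
    . . . X X X X . . .
    . . . . . X . . . .
    . . . . . . . . . .
    . . . . . . . . . .
    . . . . . . . . . .
    . . . . . . . . . .
T1:
  2·area = 22
  edge (3, 6)→(2, 4): d=(-1,-2) inclusive
  edge (2, 4)→(12, 2): d=(10,-2) inclusive
  edge (12, 2)→(3, 6): d=(-9,4) inclusive
    (8,0)@(17, 1): e=[33,0,-11] → .  [on edge]
    (3,1)@(7, 3): e=[11,0,11] → X  [on edge]
    (4,1)@(9, 3): e=[15,4,3] → X
    (5,1)@(11, 3): e=[19,8,-5] → .
    (1,2)@(3, 5): e=[1,12,9] → X
    (2,2)@(5, 5): e=[5,16,1] → X
    (3,2)@(7, 5): e=[9,20,-7] → .
    (4,2)@(9, 5): e=[13,24,-15] → .
    (1,3)@(3, 7): e=[-1,32,-9] → .
    (2,3)@(5, 7): e=[3,36,-17] → .
  covered (4 px):
    . . . . . . . . . .
    . . . X X . . . . .
    . X X . . . . . . .
    . . . . . . . . . .
    . . . . . . . . . .
    . . . . . . . . . .
    . . . . . . . . . .
    . . . . . . . . . .
T2:
  2·area = 8  (B↔C swapped to make it positive)
  edge (8, 8)→(2, 0): d=(-6,-8) inclusive
  edge (2, 0)→(12, 12): d=(10,12) inclusive
  edge (12, 12)→(8, 8): d=(-4,-4) inclusive
    (0,0)@(1, 1): e=[-14,22,0] → .  [on edge]
    (1,1)@(3, 3): e=[-10,18,0] → .  [on edge]
    (2,2)@(5, 5): e=[-6,14,0] → .  [on edge]
    (3,3)@(7, 7): e=[-2,10,0] → .  [on edge]
    (4,4)@(9, 9): e=[2,6,0] → X  [on edge]
    (5,4)@(11, 9): e=[18,-18,8] → .
    (4,5)@(9, 11): e=[-10,26,-8] → .
    (5,5)@(11, 11): e=[6,2,0] → X  [on edge]
    (6,5)@(13, 11): e=[22,-22,8] → .
    (5,6)@(11, 13): e=[-6,22,-8] → .
    (6,6)@(13, 13): e=[10,-2,0] → .  [on edge]
    (7,7)@(15, 15): e=[14,-6,0] → .  [on edge]
  covered (2 px):
    . . . . . . . . . .
    . . . . . . . . . .
    . . . . . . . . . .
    . . . . . . . . . .
    . . . . X . . . . .
    . . . . . X . . . .
    . . . . . . . . . .
    . . . . . . . . . .
T3:
  2·area = 16
  edge (10, 10)→(8, 8): d=(-2,-2) inclusive
  edge (8, 8)→(16, 8): d=(8,0) inclusive
  edge (16, 8)→(10, 10): d=(-6,2) inclusive
    (0,0)@(1, 1): e=[0,-56,72] → .  [on edge]
    (1,1)@(3, 3): e=[0,-40,56] → .  [on edge]
    (2,2)@(5, 5): e=[0,-24,40] → .  [on edge]
    (3,3)@(7, 7): e=[0,-8,24] → .  [on edge]
    (9,3)@(19, 7): e=[24,-8,0] → .  [on edge]
    (4,4)@(9, 9): e=[0,8,8] → X  [on edge]
    (5,4)@(11, 9): e=[4,8,4] → X
    (6,4)@(13, 9): e=[8,8,0] → X  [on edge]
    (7,4)@(15, 9): e=[12,8,-4] → .
    (3,5)@(7, 11): e=[-8,24,0] → .  [on edge]
    (4,5)@(9, 11): e=[-4,24,-4] → .
    (5,5)@(11, 11): e=[0,24,-8] → .  [on edge]
    (0,6)@(1, 13): e=[-24,40,0] → .  [on edge]
    (6,6)@(13, 13): e=[0,40,-24] → .  [on edge]
    (7,7)@(15, 15): e=[0,56,-40] → .  [on edge]
  covered (3 px):
    . . . . . . . . . .
    . . . . . . . . . .
    . . . . . . . . . .
    . . . . . . . . . .
    . . . . X X X . . .
    . . . . . . . . . .
    . . . . . . . . . .
    . . . . . . . . . .

Result: [[4,4],[5,5]]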